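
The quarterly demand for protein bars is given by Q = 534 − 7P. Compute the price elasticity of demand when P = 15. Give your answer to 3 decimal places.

At P = 15, Q = 429.
dQ/dP = −7.
ε = (dQ/dP)(P/Q) = (-7)(15/429).
|ε| < 1, so demand is inelastic at this price.

-0.245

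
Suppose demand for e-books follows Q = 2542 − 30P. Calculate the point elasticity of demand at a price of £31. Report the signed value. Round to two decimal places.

At P = 31, Q = 1612.
dQ/dP = −30.
ε = (dQ/dP)(P/Q) = (-30)(31/1612).
|ε| < 1, so demand is inelastic at this price.

-0.58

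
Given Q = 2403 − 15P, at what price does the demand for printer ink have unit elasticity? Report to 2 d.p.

For linear demand Q = a − bP, ε = −bP/(a − bP). |ε| = 1 when bP = a − bP, i.e. P = a/(2b).
P = 2403/(2·15) = 2403/30 = 80.1000.

80.10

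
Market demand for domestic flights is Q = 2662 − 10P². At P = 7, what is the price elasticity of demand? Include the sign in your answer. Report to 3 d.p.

-0.451

At P = 7, Q = 2172.
dQ/dP = −20P = -140.
ε = (dQ/dP)(P/Q) = (-140)(7/2172).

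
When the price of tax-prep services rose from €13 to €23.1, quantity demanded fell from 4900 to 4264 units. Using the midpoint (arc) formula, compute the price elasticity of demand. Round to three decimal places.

ΔQ = 4264 − 4900 = -636; ΔP = 23.1 − 13 = 10.1.
Midpoints: P̄ = 18.05, Q̄ = 4582.0.
ε = (ΔQ/ΔP)(P̄/Q̄) = (-636/10.1)(18.05/4582.0).

-0.248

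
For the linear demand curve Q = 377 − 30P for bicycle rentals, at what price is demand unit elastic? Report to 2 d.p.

For linear demand Q = a − bP, ε = −bP/(a − bP). |ε| = 1 when bP = a − bP, i.e. P = a/(2b).
P = 377/(2·30) = 377/60 = 6.2833.

6.28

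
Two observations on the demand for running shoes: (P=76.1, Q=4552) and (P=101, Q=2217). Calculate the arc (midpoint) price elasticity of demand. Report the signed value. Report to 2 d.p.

ΔQ = 2217 − 4552 = -2335; ΔP = 101 − 76.1 = 24.9.
Midpoints: P̄ = 88.55, Q̄ = 3384.5.
ε = (ΔQ/ΔP)(P̄/Q̄) = (-2335/24.9)(88.55/3384.5).

-2.45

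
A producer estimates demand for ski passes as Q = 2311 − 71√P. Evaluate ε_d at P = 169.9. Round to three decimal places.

-0.334

At P = 169.9, Q = 1385.546.
dQ/dP = −71/(2√P) = -2.724.
ε = (dQ/dP)(P/Q) = (-2.724)(169.9/1385.546).
|ε| < 1, so demand is inelastic at this price.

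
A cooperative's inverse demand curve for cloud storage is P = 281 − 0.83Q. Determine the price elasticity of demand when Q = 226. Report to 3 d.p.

At Q = 226, P = 281 − 0.83(226) = 93.42.
dP/dQ = −0.83, so dQ/dP = 1/(−0.83) = -1.205.
ε = (dQ/dP)(P/Q) = (-1.205)(93.42/226).

-0.498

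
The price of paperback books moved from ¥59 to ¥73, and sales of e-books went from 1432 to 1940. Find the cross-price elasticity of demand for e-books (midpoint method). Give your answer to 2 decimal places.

ΔQ_x = 1940 − 1432 = 508; ΔP_y = 73 − 59 = 14.
Midpoints: P̄_y = 66.00, Q̄_x = 1686.0.
ε_xy = (ΔQ_x/ΔP_y)(P̄_y/Q̄_x) = (508/14)(66.00/1686.0).

1.42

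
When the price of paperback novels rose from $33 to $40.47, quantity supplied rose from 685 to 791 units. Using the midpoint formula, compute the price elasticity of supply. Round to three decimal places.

0.706

ΔQ = 791 − 685 = 106; ΔP = 40.47 − 33 = 7.47.
Midpoints: P̄ = 36.73, Q̄ = 738.0.
ε_s = (ΔQ/ΔP)(P̄/Q̄) = (106/7.47)(36.73/738.0).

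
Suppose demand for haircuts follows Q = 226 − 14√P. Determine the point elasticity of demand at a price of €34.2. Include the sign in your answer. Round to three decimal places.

At P = 34.2, Q = 144.127.
dQ/dP = −14/(2√P) = -1.197.
ε = (dQ/dP)(P/Q) = (-1.197)(34.2/144.127).
|ε| < 1, so demand is inelastic at this price.

-0.284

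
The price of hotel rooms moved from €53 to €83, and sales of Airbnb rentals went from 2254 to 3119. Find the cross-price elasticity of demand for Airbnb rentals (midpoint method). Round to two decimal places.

ΔQ_x = 3119 − 2254 = 865; ΔP_y = 83 − 53 = 30.
Midpoints: P̄_y = 68.00, Q̄_x = 2686.5.
ε_xy = (ΔQ_x/ΔP_y)(P̄_y/Q̄_x) = (865/30)(68.00/2686.5).

0.73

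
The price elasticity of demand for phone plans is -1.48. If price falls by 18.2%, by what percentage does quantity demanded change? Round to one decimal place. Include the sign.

26.9%

%ΔQ ≈ ε × %ΔP = (-1.48)(-18.2%) = 26.94%.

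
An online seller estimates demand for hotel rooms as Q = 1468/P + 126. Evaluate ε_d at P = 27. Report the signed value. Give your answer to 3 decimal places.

-0.301

At P = 27, Q = 180.370.
dQ/dP = −1468/P² = -2.014.
ε = (dQ/dP)(P/Q) = (-2.014)(27/180.370).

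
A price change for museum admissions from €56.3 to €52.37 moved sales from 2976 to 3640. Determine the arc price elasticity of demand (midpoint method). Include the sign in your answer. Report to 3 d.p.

-2.775

ΔQ = 3640 − 2976 = 664; ΔP = 52.37 − 56.3 = -3.93.
Midpoints: P̄ = 54.33, Q̄ = 3308.0.
ε = (ΔQ/ΔP)(P̄/Q̄) = (664/-3.93)(54.33/3308.0).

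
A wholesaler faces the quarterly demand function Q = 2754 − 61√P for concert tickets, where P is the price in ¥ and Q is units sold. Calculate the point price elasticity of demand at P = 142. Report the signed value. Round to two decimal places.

-0.18

At P = 142, Q = 2027.101.
dQ/dP = −61/(2√P) = -2.560.
ε = (dQ/dP)(P/Q) = (-2.560)(142/2027.101).
|ε| < 1, so demand is inelastic at this price.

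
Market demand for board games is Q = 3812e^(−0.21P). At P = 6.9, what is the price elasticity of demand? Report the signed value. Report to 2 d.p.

-1.45

At P = 6.9, Q = 895.077.
dQ/dP = −0.21·3812e^(−0.21P) = −0.21Q = -187.966.
ε = (dQ/dP)(P/Q) = (-187.966)(6.9/895.077).
|ε| > 1, so demand is elastic at this price.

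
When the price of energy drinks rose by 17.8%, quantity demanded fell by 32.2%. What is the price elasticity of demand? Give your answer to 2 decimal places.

-1.81

ε = %ΔQ / %ΔP = (-32.2)/(17.8) = -1.809.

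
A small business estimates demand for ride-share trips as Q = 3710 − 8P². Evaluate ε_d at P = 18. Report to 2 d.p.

-4.64

At P = 18, Q = 1118.
dQ/dP = −16P = -288.
ε = (dQ/dP)(P/Q) = (-288)(18/1118).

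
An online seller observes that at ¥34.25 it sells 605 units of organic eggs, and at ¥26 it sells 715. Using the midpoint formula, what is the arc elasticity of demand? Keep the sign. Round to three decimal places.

-0.609

ΔQ = 715 − 605 = 110; ΔP = 26 − 34.25 = -8.25.
Midpoints: P̄ = 30.12, Q̄ = 660.0.
ε = (ΔQ/ΔP)(P̄/Q̄) = (110/-8.25)(30.12/660.0).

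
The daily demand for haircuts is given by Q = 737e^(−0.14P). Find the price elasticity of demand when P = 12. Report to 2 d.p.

-1.68

At P = 12, Q = 137.358.
dQ/dP = −0.14·737e^(−0.14P) = −0.14Q = -19.230.
ε = (dQ/dP)(P/Q) = (-19.230)(12/137.358).
|ε| > 1, so demand is elastic at this price.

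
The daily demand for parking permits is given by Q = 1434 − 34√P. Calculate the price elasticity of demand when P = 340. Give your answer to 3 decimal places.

-0.388

At P = 340, Q = 807.071.
dQ/dP = −34/(2√P) = -0.922.
ε = (dQ/dP)(P/Q) = (-0.922)(340/807.071).
|ε| < 1, so demand is inelastic at this price.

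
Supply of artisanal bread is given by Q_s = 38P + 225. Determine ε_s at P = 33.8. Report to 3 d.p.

0.851

At P = 33.8, Q_s = 1509.40.
dQ_s/dP = 38.
ε_s = (dQ_s/dP)(P/Q_s) = (38)(33.8/1509.40).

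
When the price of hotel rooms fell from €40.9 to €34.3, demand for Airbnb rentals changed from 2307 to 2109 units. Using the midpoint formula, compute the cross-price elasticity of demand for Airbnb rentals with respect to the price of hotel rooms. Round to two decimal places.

0.51

ΔQ_x = 2109 − 2307 = -198; ΔP_y = 34.3 − 40.9 = -6.6.
Midpoints: P̄_y = 37.60, Q̄_x = 2208.0.
ε_xy = (ΔQ_x/ΔP_y)(P̄_y/Q̄_x) = (-198/-6.6)(37.60/2208.0).
ε_xy > 0, so the goods are substitutes.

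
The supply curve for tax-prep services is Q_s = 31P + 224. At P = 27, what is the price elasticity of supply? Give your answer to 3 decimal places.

At P = 27, Q_s = 1061.
dQ_s/dP = 31.
ε_s = (dQ_s/dP)(P/Q_s) = (31)(27/1061).

0.789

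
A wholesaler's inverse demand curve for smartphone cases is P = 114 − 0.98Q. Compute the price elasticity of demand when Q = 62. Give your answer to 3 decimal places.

-0.876

At Q = 62, P = 114 − 0.98(62) = 53.24.
dP/dQ = −0.98, so dQ/dP = 1/(−0.98) = -1.020.
ε = (dQ/dP)(P/Q) = (-1.020)(53.24/62).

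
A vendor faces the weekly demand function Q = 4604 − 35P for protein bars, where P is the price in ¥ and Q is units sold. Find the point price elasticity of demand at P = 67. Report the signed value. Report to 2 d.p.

At P = 67, Q = 2259.
dQ/dP = −35.
ε = (dQ/dP)(P/Q) = (-35)(67/2259).

-1.04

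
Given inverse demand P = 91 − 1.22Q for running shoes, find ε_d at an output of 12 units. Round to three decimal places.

-5.216

At Q = 12, P = 91 − 1.22(12) = 76.36.
dP/dQ = −1.22, so dQ/dP = 1/(−1.22) = -0.820.
ε = (dQ/dP)(P/Q) = (-0.820)(76.36/12).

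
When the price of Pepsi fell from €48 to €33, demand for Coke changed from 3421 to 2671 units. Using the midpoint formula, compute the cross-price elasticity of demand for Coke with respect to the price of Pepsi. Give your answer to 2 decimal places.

ΔQ_x = 2671 − 3421 = -750; ΔP_y = 33 − 48 = -15.
Midpoints: P̄_y = 40.50, Q̄_x = 3046.0.
ε_xy = (ΔQ_x/ΔP_y)(P̄_y/Q̄_x) = (-750/-15)(40.50/3046.0).

0.66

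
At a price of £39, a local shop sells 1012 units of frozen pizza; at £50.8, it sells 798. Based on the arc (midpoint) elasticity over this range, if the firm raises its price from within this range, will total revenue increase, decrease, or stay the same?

Arc ε = (-214/11.8)(44.90/905.0) ≈ -0.900.
|ε| = 0.90 < 1, so demand is inelastic. A price rise therefore raises total revenue.

increase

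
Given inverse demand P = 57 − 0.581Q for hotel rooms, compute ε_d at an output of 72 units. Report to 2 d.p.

At Q = 72, P = 57 − 0.581(72) = 15.17.
dP/dQ = −0.581, so dQ/dP = 1/(−0.581) = -1.721.
ε = (dQ/dP)(P/Q) = (-1.721)(15.17/72).

-0.36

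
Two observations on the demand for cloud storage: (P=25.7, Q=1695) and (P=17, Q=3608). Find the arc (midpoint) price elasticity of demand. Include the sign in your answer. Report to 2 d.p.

ΔQ = 3608 − 1695 = 1913; ΔP = 17 − 25.7 = -8.7.
Midpoints: P̄ = 21.35, Q̄ = 2651.5.
ε = (ΔQ/ΔP)(P̄/Q̄) = (1913/-8.7)(21.35/2651.5).

-1.77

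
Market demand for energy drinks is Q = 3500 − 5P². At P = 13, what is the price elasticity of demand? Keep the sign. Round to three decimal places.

-0.637

At P = 13, Q = 2655.
dQ/dP = −10P = -130.
ε = (dQ/dP)(P/Q) = (-130)(13/2655).
|ε| < 1, so demand is inelastic at this price.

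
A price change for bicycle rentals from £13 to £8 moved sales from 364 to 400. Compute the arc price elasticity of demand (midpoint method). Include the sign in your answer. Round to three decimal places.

-0.198

ΔQ = 400 − 364 = 36; ΔP = 8 − 13 = -5.
Midpoints: P̄ = 10.50, Q̄ = 382.0.
ε = (ΔQ/ΔP)(P̄/Q̄) = (36/-5)(10.50/382.0).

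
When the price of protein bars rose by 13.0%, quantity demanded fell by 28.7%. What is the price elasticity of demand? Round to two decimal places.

ε = %ΔQ / %ΔP = (-28.7)/(13.0) = -2.208.

-2.21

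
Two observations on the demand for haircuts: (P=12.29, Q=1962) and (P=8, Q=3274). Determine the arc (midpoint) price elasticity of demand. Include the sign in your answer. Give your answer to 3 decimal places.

-1.185

ΔQ = 3274 − 1962 = 1312; ΔP = 8 − 12.29 = -4.29.
Midpoints: P̄ = 10.14, Q̄ = 2618.0.
ε = (ΔQ/ΔP)(P̄/Q̄) = (1312/-4.29)(10.14/2618.0).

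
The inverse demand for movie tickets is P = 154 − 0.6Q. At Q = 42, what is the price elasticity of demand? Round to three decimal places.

-5.111

At Q = 42, P = 154 − 0.6(42) = 128.80.
dP/dQ = −0.6, so dQ/dP = 1/(−0.6) = -1.667.
ε = (dQ/dP)(P/Q) = (-1.667)(128.80/42).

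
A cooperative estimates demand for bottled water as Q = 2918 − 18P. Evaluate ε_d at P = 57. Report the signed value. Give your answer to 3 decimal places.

-0.542

At P = 57, Q = 1892.
dQ/dP = −18.
ε = (dQ/dP)(P/Q) = (-18)(57/1892).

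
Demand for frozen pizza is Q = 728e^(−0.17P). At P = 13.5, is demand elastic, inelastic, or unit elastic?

Q = 73.354, dQ/dP = -12.470.
ε = (dQ/dP)(P/Q) ≈ -2.295.
|ε| = 2.29 > 1.

elastic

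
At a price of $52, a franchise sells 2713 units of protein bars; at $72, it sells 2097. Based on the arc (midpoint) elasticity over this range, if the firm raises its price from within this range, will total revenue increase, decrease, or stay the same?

Arc ε = (-616/20)(62.00/2405.0) ≈ -0.794.
|ε| = 0.79 < 1, so demand is inelastic. A price rise therefore raises total revenue.

increase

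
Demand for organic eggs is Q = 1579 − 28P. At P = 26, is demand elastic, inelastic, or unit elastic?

inelastic

Q = 851, dQ/dP = -28.
ε = (dQ/dP)(P/Q) ≈ -0.855.
|ε| = 0.86 < 1.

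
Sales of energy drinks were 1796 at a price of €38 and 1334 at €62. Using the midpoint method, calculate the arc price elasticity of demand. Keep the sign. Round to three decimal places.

-0.615

ΔQ = 1334 − 1796 = -462; ΔP = 62 − 38 = 24.
Midpoints: P̄ = 50.00, Q̄ = 1565.0.
ε = (ΔQ/ΔP)(P̄/Q̄) = (-462/24)(50.00/1565.0).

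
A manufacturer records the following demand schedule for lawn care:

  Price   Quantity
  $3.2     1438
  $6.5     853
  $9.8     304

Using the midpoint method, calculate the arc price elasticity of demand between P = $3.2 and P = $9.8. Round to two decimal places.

-1.28

At P = 3.2, Q = 1438; at P = 9.8, Q = 304.
ΔQ = -1134, ΔP = 6.6. Midpoints: P̄ = 6.50, Q̄ = 871.0.
ε = (ΔQ/ΔP)(P̄/Q̄) = (-1134/6.6)(6.50/871.0).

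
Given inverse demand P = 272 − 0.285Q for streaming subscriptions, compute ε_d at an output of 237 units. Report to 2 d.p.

At Q = 237, P = 272 − 0.285(237) = 204.46.
dP/dQ = −0.285, so dQ/dP = 1/(−0.285) = -3.509.
ε = (dQ/dP)(P/Q) = (-3.509)(204.46/237).

-3.03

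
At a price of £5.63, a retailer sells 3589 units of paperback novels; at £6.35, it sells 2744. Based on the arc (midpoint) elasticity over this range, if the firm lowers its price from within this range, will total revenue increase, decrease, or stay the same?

Arc ε = (-845/0.72)(5.99/3166.5) ≈ -2.220.
|ε| = 2.22 > 1, so demand is elastic. A price cut therefore raises total revenue.

increase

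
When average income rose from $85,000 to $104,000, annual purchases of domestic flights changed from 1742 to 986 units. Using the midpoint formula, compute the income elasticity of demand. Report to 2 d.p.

-2.76

ΔQ = -756, ΔI = 19000. Midpoints: Ī = 94,500, Q̄ = 1364.0.
ε_I = (ΔQ/ΔI)(Ī/Q̄) = (-756/19000)(94500/1364.0).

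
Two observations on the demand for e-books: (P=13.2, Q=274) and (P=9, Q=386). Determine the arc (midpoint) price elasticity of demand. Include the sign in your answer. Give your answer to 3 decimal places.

ΔQ = 386 − 274 = 112; ΔP = 9 − 13.2 = -4.2.
Midpoints: P̄ = 11.10, Q̄ = 330.0.
ε = (ΔQ/ΔP)(P̄/Q̄) = (112/-4.2)(11.10/330.0).

-0.897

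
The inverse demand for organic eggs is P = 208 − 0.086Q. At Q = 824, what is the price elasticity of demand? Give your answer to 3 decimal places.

-1.935

At Q = 824, P = 208 − 0.086(824) = 137.14.
dP/dQ = −0.086, so dQ/dP = 1/(−0.086) = -11.628.
ε = (dQ/dP)(P/Q) = (-11.628)(137.14/824).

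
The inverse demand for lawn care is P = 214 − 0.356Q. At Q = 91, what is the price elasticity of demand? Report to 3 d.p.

-5.606

At Q = 91, P = 214 − 0.356(91) = 181.60.
dP/dQ = −0.356, so dQ/dP = 1/(−0.356) = -2.809.
ε = (dQ/dP)(P/Q) = (-2.809)(181.60/91).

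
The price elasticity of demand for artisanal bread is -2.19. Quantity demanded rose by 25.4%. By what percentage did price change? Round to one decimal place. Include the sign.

%ΔP ≈ %ΔQ / ε = (25.4%)/(-2.19) = -11.60%.

-11.6%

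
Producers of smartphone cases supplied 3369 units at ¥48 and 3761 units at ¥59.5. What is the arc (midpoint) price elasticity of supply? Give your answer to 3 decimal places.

0.514

ΔQ = 3761 − 3369 = 392; ΔP = 59.5 − 48 = 11.5.
Midpoints: P̄ = 53.75, Q̄ = 3565.0.
ε_s = (ΔQ/ΔP)(P̄/Q̄) = (392/11.5)(53.75/3565.0).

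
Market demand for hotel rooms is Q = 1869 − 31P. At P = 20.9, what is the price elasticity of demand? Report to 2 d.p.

-0.53

At P = 20.9, Q = 1221.100.
dQ/dP = −31.
ε = (dQ/dP)(P/Q) = (-31)(20.9/1221.100).
|ε| < 1, so demand is inelastic at this price.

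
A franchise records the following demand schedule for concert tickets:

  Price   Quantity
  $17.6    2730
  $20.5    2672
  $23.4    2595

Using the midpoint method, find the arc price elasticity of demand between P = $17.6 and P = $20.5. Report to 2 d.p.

-0.14

At P = 17.6, Q = 2730; at P = 20.5, Q = 2672.
ΔQ = -58, ΔP = 2.9. Midpoints: P̄ = 19.05, Q̄ = 2701.0.
ε = (ΔQ/ΔP)(P̄/Q̄) = (-58/2.9)(19.05/2701.0).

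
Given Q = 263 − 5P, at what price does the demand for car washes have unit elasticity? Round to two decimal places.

26.30

For linear demand Q = a − bP, ε = −bP/(a − bP). |ε| = 1 when bP = a − bP, i.e. P = a/(2b).
P = 263/(2·5) = 263/10 = 26.3000.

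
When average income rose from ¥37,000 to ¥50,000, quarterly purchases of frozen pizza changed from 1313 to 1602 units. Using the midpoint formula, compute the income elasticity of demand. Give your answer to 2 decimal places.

ΔQ = 289, ΔI = 13000. Midpoints: Ī = 43,500, Q̄ = 1457.5.
ε_I = (ΔQ/ΔI)(Ī/Q̄) = (289/13000)(43500/1457.5).
ε_I > 0, so the good is normal.

0.66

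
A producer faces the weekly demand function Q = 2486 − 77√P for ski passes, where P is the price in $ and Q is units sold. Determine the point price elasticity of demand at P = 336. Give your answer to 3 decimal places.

At P = 336, Q = 1074.567.
dQ/dP = −77/(2√P) = -2.100.
ε = (dQ/dP)(P/Q) = (-2.100)(336/1074.567).

-0.657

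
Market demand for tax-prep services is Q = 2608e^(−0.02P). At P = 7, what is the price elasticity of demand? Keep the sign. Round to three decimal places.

At P = 7, Q = 2267.286.
dQ/dP = −0.02·2608e^(−0.02P) = −0.02Q = -45.346.
ε = (dQ/dP)(P/Q) = (-45.346)(7/2267.286).

-0.140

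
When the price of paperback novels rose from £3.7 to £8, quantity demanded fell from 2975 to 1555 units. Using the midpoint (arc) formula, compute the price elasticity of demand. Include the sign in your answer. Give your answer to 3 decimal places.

ΔQ = 1555 − 2975 = -1420; ΔP = 8 − 3.7 = 4.3.
Midpoints: P̄ = 5.85, Q̄ = 2265.0.
ε = (ΔQ/ΔP)(P̄/Q̄) = (-1420/4.3)(5.85/2265.0).

-0.853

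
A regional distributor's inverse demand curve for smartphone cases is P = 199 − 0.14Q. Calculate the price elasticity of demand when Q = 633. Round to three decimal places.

At Q = 633, P = 199 − 0.14(633) = 110.38.
dP/dQ = −0.14, so dQ/dP = 1/(−0.14) = -7.143.
ε = (dQ/dP)(P/Q) = (-7.143)(110.38/633).

-1.246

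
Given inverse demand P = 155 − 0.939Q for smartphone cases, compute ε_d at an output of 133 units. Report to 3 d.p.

-0.241

At Q = 133, P = 155 − 0.939(133) = 30.11.
dP/dQ = −0.939, so dQ/dP = 1/(−0.939) = -1.065.
ε = (dQ/dP)(P/Q) = (-1.065)(30.11/133).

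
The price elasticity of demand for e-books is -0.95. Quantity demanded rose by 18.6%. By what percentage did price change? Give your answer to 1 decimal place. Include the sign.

-19.6%

%ΔP ≈ %ΔQ / ε = (18.6%)/(-0.95) = -19.58%.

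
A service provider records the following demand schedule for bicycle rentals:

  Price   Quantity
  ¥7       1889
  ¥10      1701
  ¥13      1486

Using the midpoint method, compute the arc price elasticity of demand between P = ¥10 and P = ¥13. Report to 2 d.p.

-0.52

At P = 10, Q = 1701; at P = 13, Q = 1486.
ΔQ = -215, ΔP = 3. Midpoints: P̄ = 11.50, Q̄ = 1593.5.
ε = (ΔQ/ΔP)(P̄/Q̄) = (-215/3)(11.50/1593.5).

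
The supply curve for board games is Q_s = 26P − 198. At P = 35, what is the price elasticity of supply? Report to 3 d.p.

At P = 35, Q_s = 712.
dQ_s/dP = 26.
ε_s = (dQ_s/dP)(P/Q_s) = (26)(35/712).

1.278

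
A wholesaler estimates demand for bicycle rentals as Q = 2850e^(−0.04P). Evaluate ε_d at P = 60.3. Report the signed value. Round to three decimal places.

-2.412

At P = 60.3, Q = 255.462.
dQ/dP = −0.04·2850e^(−0.04P) = −0.04Q = -10.218.
ε = (dQ/dP)(P/Q) = (-10.218)(60.3/255.462).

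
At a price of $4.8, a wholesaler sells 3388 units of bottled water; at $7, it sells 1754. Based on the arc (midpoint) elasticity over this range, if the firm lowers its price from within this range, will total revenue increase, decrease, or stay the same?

Arc ε = (-1634/2.2)(5.90/2571.0) ≈ -1.704.
|ε| = 1.70 > 1, so demand is elastic. A price cut therefore raises total revenue.

increase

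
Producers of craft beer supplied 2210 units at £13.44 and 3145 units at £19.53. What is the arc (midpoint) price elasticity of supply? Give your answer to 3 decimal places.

ΔQ = 3145 − 2210 = 935; ΔP = 19.53 − 13.44 = 6.09.
Midpoints: P̄ = 16.48, Q̄ = 2677.5.
ε_s = (ΔQ/ΔP)(P̄/Q̄) = (935/6.09)(16.48/2677.5).

0.945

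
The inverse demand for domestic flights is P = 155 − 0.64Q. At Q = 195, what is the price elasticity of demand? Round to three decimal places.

-0.242

At Q = 195, P = 155 − 0.64(195) = 30.20.
dP/dQ = −0.64, so dQ/dP = 1/(−0.64) = -1.562.
ε = (dQ/dP)(P/Q) = (-1.562)(30.20/195).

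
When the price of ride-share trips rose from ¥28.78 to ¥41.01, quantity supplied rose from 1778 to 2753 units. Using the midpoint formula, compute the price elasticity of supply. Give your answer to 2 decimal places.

1.23

ΔQ = 2753 − 1778 = 975; ΔP = 41.01 − 28.78 = 12.23.
Midpoints: P̄ = 34.89, Q̄ = 2265.5.
ε_s = (ΔQ/ΔP)(P̄/Q̄) = (975/12.23)(34.89/2265.5).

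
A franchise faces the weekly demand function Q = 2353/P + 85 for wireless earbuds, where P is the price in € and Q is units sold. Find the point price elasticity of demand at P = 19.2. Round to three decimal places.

-0.590

At P = 19.2, Q = 207.552.
dQ/dP = −2353/P² = -6.383.
ε = (dQ/dP)(P/Q) = (-6.383)(19.2/207.552).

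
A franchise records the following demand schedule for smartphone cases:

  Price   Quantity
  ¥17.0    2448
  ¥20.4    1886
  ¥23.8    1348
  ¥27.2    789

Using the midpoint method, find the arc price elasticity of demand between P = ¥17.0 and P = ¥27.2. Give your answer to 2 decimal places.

-2.22

At P = 17.0, Q = 2448; at P = 27.2, Q = 789.
ΔQ = -1659, ΔP = 10.2. Midpoints: P̄ = 22.10, Q̄ = 1618.5.
ε = (ΔQ/ΔP)(P̄/Q̄) = (-1659/10.2)(22.10/1618.5).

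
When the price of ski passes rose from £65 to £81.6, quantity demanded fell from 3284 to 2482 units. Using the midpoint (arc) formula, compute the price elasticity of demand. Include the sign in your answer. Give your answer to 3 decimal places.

-1.228

ΔQ = 2482 − 3284 = -802; ΔP = 81.6 − 65 = 16.6.
Midpoints: P̄ = 73.30, Q̄ = 2883.0.
ε = (ΔQ/ΔP)(P̄/Q̄) = (-802/16.6)(73.30/2883.0).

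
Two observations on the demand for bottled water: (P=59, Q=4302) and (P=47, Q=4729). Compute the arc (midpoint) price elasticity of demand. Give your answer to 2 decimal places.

ΔQ = 4729 − 4302 = 427; ΔP = 47 − 59 = -12.
Midpoints: P̄ = 53.00, Q̄ = 4515.5.
ε = (ΔQ/ΔP)(P̄/Q̄) = (427/-12)(53.00/4515.5).

-0.42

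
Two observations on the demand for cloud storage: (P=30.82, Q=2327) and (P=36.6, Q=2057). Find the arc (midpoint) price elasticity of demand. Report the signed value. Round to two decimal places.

-0.72

ΔQ = 2057 − 2327 = -270; ΔP = 36.6 − 30.82 = 5.78.
Midpoints: P̄ = 33.71, Q̄ = 2192.0.
ε = (ΔQ/ΔP)(P̄/Q̄) = (-270/5.78)(33.71/2192.0).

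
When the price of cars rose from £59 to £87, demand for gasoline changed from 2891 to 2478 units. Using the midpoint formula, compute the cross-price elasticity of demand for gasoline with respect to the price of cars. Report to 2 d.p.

-0.40

ΔQ_x = 2478 − 2891 = -413; ΔP_y = 87 − 59 = 28.
Midpoints: P̄_y = 73.00, Q̄_x = 2684.5.
ε_xy = (ΔQ_x/ΔP_y)(P̄_y/Q̄_x) = (-413/28)(73.00/2684.5).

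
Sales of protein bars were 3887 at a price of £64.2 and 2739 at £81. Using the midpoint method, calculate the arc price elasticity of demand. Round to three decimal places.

ΔQ = 2739 − 3887 = -1148; ΔP = 81 − 64.2 = 16.8.
Midpoints: P̄ = 72.60, Q̄ = 3313.0.
ε = (ΔQ/ΔP)(P̄/Q̄) = (-1148/16.8)(72.60/3313.0).

-1.497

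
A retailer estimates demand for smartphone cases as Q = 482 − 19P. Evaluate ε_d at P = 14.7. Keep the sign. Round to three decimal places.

-1.378

At P = 14.7, Q = 202.700.
dQ/dP = −19.
ε = (dQ/dP)(P/Q) = (-19)(14.7/202.700).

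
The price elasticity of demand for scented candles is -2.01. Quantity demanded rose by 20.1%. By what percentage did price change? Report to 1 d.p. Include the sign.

%ΔP ≈ %ΔQ / ε = (20.1%)/(-2.01) = -10.00%.

-10.0%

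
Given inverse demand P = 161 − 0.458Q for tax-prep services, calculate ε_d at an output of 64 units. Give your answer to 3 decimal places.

-4.493

At Q = 64, P = 161 − 0.458(64) = 131.69.
dP/dQ = −0.458, so dQ/dP = 1/(−0.458) = -2.183.
ε = (dQ/dP)(P/Q) = (-2.183)(131.69/64).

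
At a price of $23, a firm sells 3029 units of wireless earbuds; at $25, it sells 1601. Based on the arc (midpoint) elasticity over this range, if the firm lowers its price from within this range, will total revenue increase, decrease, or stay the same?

increase

Arc ε = (-1428/2)(24.00/2315.0) ≈ -7.402.
|ε| = 7.40 > 1, so demand is elastic. A price cut therefore raises total revenue.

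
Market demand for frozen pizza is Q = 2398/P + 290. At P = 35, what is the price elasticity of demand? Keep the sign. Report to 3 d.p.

-0.191

At P = 35, Q = 358.514.
dQ/dP = −2398/P² = -1.958.
ε = (dQ/dP)(P/Q) = (-1.958)(35/358.514).
|ε| < 1, so demand is inelastic at this price.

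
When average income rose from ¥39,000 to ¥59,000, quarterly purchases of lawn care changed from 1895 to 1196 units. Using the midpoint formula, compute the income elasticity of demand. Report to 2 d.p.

ΔQ = -699, ΔI = 20000. Midpoints: Ī = 49,000, Q̄ = 1545.5.
ε_I = (ΔQ/ΔI)(Ī/Q̄) = (-699/20000)(49000/1545.5).

-1.11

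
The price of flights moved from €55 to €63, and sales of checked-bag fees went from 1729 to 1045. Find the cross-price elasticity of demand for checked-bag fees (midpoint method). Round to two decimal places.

-3.64

ΔQ_x = 1045 − 1729 = -684; ΔP_y = 63 − 55 = 8.
Midpoints: P̄_y = 59.00, Q̄_x = 1387.0.
ε_xy = (ΔQ_x/ΔP_y)(P̄_y/Q̄_x) = (-684/8)(59.00/1387.0).
ε_xy < 0, so the goods are complements.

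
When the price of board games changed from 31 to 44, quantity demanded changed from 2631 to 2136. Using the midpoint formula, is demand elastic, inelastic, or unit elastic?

Arc ε ≈ -0.599.
|ε| = 0.60 < 1.

inelastic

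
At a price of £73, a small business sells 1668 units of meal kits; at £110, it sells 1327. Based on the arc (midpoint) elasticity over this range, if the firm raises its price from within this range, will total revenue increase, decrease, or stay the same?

increase

Arc ε = (-341/37)(91.50/1497.5) ≈ -0.563.
|ε| = 0.56 < 1, so demand is inelastic. A price rise therefore raises total revenue.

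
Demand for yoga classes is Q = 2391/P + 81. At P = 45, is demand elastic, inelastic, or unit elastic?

inelastic

Q = 134.133, dQ/dP = -1.181.
ε = (dQ/dP)(P/Q) ≈ -0.396.
|ε| = 0.40 < 1.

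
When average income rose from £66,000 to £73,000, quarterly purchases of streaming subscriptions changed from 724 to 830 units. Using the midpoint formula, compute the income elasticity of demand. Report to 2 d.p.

ΔQ = 106, ΔI = 7000. Midpoints: Ī = 69,500, Q̄ = 777.0.
ε_I = (ΔQ/ΔI)(Ī/Q̄) = (106/7000)(69500/777.0).

1.35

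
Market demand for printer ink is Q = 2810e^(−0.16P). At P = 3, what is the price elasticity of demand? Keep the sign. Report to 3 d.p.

-0.480

At P = 3, Q = 1738.781.
dQ/dP = −0.16·2810e^(−0.16P) = −0.16Q = -278.205.
ε = (dQ/dP)(P/Q) = (-278.205)(3/1738.781).
|ε| < 1, so demand is inelastic at this price.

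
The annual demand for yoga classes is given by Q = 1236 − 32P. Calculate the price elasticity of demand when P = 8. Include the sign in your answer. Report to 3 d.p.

At P = 8, Q = 980.
dQ/dP = −32.
ε = (dQ/dP)(P/Q) = (-32)(8/980).
|ε| < 1, so demand is inelastic at this price.

-0.261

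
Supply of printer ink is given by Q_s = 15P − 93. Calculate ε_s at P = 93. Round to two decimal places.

At P = 93, Q_s = 1302.
dQ_s/dP = 15.
ε_s = (dQ_s/dP)(P/Q_s) = (15)(93/1302).

1.07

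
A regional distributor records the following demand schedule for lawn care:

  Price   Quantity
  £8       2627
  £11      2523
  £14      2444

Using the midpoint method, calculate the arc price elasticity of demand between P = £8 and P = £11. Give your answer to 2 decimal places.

-0.13

At P = 8, Q = 2627; at P = 11, Q = 2523.
ΔQ = -104, ΔP = 3. Midpoints: P̄ = 9.50, Q̄ = 2575.0.
ε = (ΔQ/ΔP)(P̄/Q̄) = (-104/3)(9.50/2575.0).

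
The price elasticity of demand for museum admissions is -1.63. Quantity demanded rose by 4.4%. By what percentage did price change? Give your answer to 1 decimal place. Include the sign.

-2.7%

%ΔP ≈ %ΔQ / ε = (4.4%)/(-1.63) = -2.70%.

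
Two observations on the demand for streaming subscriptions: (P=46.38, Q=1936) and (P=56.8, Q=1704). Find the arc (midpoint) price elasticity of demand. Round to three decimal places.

ΔQ = 1704 − 1936 = -232; ΔP = 56.8 − 46.38 = 10.42.
Midpoints: P̄ = 51.59, Q̄ = 1820.0.
ε = (ΔQ/ΔP)(P̄/Q̄) = (-232/10.42)(51.59/1820.0).

-0.631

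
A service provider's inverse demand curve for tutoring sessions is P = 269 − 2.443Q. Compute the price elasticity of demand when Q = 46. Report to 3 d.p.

At Q = 46, P = 269 − 2.443(46) = 156.62.
dP/dQ = −2.443, so dQ/dP = 1/(−2.443) = -0.409.
ε = (dQ/dP)(P/Q) = (-0.409)(156.62/46).

-1.394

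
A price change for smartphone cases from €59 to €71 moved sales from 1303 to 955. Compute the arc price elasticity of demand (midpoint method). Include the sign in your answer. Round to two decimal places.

ΔQ = 955 − 1303 = -348; ΔP = 71 − 59 = 12.
Midpoints: P̄ = 65.00, Q̄ = 1129.0.
ε = (ΔQ/ΔP)(P̄/Q̄) = (-348/12)(65.00/1129.0).

-1.67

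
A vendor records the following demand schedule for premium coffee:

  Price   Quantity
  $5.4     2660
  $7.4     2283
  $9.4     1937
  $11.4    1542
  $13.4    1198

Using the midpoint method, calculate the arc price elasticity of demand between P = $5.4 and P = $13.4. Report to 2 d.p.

At P = 5.4, Q = 2660; at P = 13.4, Q = 1198.
ΔQ = -1462, ΔP = 8.0. Midpoints: P̄ = 9.40, Q̄ = 1929.0.
ε = (ΔQ/ΔP)(P̄/Q̄) = (-1462/8.0)(9.40/1929.0).

-0.89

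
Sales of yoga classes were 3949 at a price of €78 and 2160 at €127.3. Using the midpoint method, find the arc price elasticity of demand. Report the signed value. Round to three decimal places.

ΔQ = 2160 − 3949 = -1789; ΔP = 127.3 − 78 = 49.3.
Midpoints: P̄ = 102.65, Q̄ = 3054.5.
ε = (ΔQ/ΔP)(P̄/Q̄) = (-1789/49.3)(102.65/3054.5).

-1.220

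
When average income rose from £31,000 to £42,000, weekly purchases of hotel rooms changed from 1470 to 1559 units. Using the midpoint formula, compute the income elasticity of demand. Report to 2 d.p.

0.19

ΔQ = 89, ΔI = 11000. Midpoints: Ī = 36,500, Q̄ = 1514.5.
ε_I = (ΔQ/ΔI)(Ī/Q̄) = (89/11000)(36500/1514.5).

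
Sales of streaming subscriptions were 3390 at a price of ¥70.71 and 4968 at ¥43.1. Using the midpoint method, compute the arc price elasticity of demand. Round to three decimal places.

-0.778

ΔQ = 4968 − 3390 = 1578; ΔP = 43.1 − 70.71 = -27.61.
Midpoints: P̄ = 56.91, Q̄ = 4179.0.
ε = (ΔQ/ΔP)(P̄/Q̄) = (1578/-27.61)(56.91/4179.0).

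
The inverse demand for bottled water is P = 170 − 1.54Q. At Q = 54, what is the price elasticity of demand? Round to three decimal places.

At Q = 54, P = 170 − 1.54(54) = 86.84.
dP/dQ = −1.54, so dQ/dP = 1/(−1.54) = -0.649.
ε = (dQ/dP)(P/Q) = (-0.649)(86.84/54).

-1.044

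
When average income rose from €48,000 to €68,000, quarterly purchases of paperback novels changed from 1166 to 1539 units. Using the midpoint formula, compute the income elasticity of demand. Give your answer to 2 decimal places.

0.80

ΔQ = 373, ΔI = 20000. Midpoints: Ī = 58,000, Q̄ = 1352.5.
ε_I = (ΔQ/ΔI)(Ī/Q̄) = (373/20000)(58000/1352.5).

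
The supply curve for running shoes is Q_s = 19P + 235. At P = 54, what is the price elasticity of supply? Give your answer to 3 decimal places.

At P = 54, Q_s = 1261.
dQ_s/dP = 19.
ε_s = (dQ_s/dP)(P/Q_s) = (19)(54/1261).

0.814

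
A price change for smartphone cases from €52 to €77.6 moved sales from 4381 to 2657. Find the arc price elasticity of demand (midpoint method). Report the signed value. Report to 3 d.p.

-1.240

ΔQ = 2657 − 4381 = -1724; ΔP = 77.6 − 52 = 25.6.
Midpoints: P̄ = 64.80, Q̄ = 3519.0.
ε = (ΔQ/ΔP)(P̄/Q̄) = (-1724/25.6)(64.80/3519.0).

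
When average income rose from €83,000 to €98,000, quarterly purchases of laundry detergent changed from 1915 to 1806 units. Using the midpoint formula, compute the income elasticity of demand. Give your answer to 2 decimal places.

-0.35

ΔQ = -109, ΔI = 15000. Midpoints: Ī = 90,500, Q̄ = 1860.5.
ε_I = (ΔQ/ΔI)(Ī/Q̄) = (-109/15000)(90500/1860.5).
ε_I < 0, so the good is inferior.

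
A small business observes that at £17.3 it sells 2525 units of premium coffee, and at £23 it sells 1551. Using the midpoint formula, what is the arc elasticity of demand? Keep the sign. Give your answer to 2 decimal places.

ΔQ = 1551 − 2525 = -974; ΔP = 23 − 17.3 = 5.7.
Midpoints: P̄ = 20.15, Q̄ = 2038.0.
ε = (ΔQ/ΔP)(P̄/Q̄) = (-974/5.7)(20.15/2038.0).

-1.69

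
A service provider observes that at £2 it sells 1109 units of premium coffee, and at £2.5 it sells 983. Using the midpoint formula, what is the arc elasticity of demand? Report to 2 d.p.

ΔQ = 983 − 1109 = -126; ΔP = 2.5 − 2 = 0.5.
Midpoints: P̄ = 2.25, Q̄ = 1046.0.
ε = (ΔQ/ΔP)(P̄/Q̄) = (-126/0.5)(2.25/1046.0).

-0.54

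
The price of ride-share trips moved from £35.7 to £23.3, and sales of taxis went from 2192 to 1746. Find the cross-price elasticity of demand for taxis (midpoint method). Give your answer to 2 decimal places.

0.54

ΔQ_x = 1746 − 2192 = -446; ΔP_y = 23.3 − 35.7 = -12.4.
Midpoints: P̄_y = 29.50, Q̄_x = 1969.0.
ε_xy = (ΔQ_x/ΔP_y)(P̄_y/Q̄_x) = (-446/-12.4)(29.50/1969.0).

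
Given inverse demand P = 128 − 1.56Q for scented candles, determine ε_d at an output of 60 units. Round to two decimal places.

At Q = 60, P = 128 − 1.56(60) = 34.40.
dP/dQ = −1.56, so dQ/dP = 1/(−1.56) = -0.641.
ε = (dQ/dP)(P/Q) = (-0.641)(34.40/60).

-0.37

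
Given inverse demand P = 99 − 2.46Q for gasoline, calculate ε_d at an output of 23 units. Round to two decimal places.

At Q = 23, P = 99 − 2.46(23) = 42.42.
dP/dQ = −2.46, so dQ/dP = 1/(−2.46) = -0.407.
ε = (dQ/dP)(P/Q) = (-0.407)(42.42/23).

-0.75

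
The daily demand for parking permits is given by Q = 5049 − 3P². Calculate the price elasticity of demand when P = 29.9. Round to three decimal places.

At P = 29.9, Q = 2366.970.
dQ/dP = −6P = -179.400.
ε = (dQ/dP)(P/Q) = (-179.400)(29.9/2366.970).

-2.266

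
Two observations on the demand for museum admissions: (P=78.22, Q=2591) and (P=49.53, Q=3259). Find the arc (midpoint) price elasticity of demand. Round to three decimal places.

ΔQ = 3259 − 2591 = 668; ΔP = 49.53 − 78.22 = -28.69.
Midpoints: P̄ = 63.88, Q̄ = 2925.0.
ε = (ΔQ/ΔP)(P̄/Q̄) = (668/-28.69)(63.88/2925.0).

-0.508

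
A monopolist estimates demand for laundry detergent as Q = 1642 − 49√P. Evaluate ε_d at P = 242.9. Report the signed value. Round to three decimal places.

-0.435

At P = 242.9, Q = 878.323.
dQ/dP = −49/(2√P) = -1.572.
ε = (dQ/dP)(P/Q) = (-1.572)(242.9/878.323).
|ε| < 1, so demand is inelastic at this price.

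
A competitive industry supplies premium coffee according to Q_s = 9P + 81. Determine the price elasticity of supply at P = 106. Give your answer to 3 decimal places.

0.922

At P = 106, Q_s = 1035.
dQ_s/dP = 9.
ε_s = (dQ_s/dP)(P/Q_s) = (9)(106/1035).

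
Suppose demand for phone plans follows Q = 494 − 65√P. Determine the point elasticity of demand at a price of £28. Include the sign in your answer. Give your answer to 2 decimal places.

-1.15

At P = 28, Q = 150.052.
dQ/dP = −65/(2√P) = -6.142.
ε = (dQ/dP)(P/Q) = (-6.142)(28/150.052).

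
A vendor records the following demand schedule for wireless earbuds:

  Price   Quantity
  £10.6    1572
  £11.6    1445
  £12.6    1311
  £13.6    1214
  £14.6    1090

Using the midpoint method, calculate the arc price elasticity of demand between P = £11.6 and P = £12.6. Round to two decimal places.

At P = 11.6, Q = 1445; at P = 12.6, Q = 1311.
ΔQ = -134, ΔP = 1.0. Midpoints: P̄ = 12.10, Q̄ = 1378.0.
ε = (ΔQ/ΔP)(P̄/Q̄) = (-134/1.0)(12.10/1378.0).

-1.18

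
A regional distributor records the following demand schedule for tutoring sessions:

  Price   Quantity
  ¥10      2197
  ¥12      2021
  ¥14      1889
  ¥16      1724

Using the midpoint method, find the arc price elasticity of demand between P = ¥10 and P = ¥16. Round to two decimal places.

At P = 10, Q = 2197; at P = 16, Q = 1724.
ΔQ = -473, ΔP = 6. Midpoints: P̄ = 13.00, Q̄ = 1960.5.
ε = (ΔQ/ΔP)(P̄/Q̄) = (-473/6)(13.00/1960.5).

-0.52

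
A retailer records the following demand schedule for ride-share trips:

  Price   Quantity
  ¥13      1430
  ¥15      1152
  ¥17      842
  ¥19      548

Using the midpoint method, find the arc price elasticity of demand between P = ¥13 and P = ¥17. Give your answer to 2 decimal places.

At P = 13, Q = 1430; at P = 17, Q = 842.
ΔQ = -588, ΔP = 4. Midpoints: P̄ = 15.00, Q̄ = 1136.0.
ε = (ΔQ/ΔP)(P̄/Q̄) = (-588/4)(15.00/1136.0).

-1.94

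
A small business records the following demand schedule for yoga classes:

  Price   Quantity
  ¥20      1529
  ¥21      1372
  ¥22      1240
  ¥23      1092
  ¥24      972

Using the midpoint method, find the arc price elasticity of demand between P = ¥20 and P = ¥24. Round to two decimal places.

At P = 20, Q = 1529; at P = 24, Q = 972.
ΔQ = -557, ΔP = 4. Midpoints: P̄ = 22.00, Q̄ = 1250.5.
ε = (ΔQ/ΔP)(P̄/Q̄) = (-557/4)(22.00/1250.5).

-2.45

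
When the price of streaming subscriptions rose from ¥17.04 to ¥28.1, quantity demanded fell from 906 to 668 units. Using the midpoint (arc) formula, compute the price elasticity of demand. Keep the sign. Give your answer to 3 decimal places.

ΔQ = 668 − 906 = -238; ΔP = 28.1 − 17.04 = 11.06.
Midpoints: P̄ = 22.57, Q̄ = 787.0.
ε = (ΔQ/ΔP)(P̄/Q̄) = (-238/11.06)(22.57/787.0).

-0.617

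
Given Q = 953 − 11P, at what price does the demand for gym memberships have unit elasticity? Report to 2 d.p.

For linear demand Q = a − bP, ε = −bP/(a − bP). |ε| = 1 when bP = a − bP, i.e. P = a/(2b).
P = 953/(2·11) = 953/22 = 43.3182.

43.32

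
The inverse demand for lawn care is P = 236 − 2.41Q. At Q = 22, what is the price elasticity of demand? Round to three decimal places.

-3.451

At Q = 22, P = 236 − 2.41(22) = 182.98.
dP/dQ = −2.41, so dQ/dP = 1/(−2.41) = -0.415.
ε = (dQ/dP)(P/Q) = (-0.415)(182.98/22).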